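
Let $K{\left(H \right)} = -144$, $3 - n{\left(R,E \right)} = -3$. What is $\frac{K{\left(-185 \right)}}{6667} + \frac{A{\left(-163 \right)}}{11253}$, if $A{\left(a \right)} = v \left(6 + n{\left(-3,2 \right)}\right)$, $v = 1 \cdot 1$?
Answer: $- \frac{513476}{25007917} \approx -0.020533$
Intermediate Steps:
$n{\left(R,E \right)} = 6$ ($n{\left(R,E \right)} = 3 - -3 = 3 + 3 = 6$)
$v = 1$
$A{\left(a \right)} = 12$ ($A{\left(a \right)} = 1 \left(6 + 6\right) = 1 \cdot 12 = 12$)
$\frac{K{\left(-185 \right)}}{6667} + \frac{A{\left(-163 \right)}}{11253} = - \frac{144}{6667} + \frac{12}{11253} = \left(-144\right) \frac{1}{6667} + 12 \cdot \frac{1}{11253} = - \frac{144}{6667} + \frac{4}{3751} = - \frac{513476}{25007917}$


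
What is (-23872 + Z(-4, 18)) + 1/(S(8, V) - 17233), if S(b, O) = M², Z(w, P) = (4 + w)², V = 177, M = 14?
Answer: -406707265/17037 ≈ -23872.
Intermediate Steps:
S(b, O) = 196 (S(b, O) = 14² = 196)
(-23872 + Z(-4, 18)) + 1/(S(8, V) - 17233) = (-23872 + (4 - 4)²) + 1/(196 - 17233) = (-23872 + 0²) + 1/(-17037) = (-23872 + 0) - 1/17037 = -23872 - 1/17037 = -406707265/17037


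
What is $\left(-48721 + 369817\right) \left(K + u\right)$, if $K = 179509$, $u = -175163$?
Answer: $1395483216$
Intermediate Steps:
$\left(-48721 + 369817\right) \left(K + u\right) = \left(-48721 + 369817\right) \left(179509 - 175163\right) = 321096 \cdot 4346 = 1395483216$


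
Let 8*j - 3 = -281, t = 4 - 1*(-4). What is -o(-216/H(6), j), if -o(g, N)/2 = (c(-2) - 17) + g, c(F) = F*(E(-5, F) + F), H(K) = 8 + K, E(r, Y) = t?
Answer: -622/7 ≈ -88.857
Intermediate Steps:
t = 8 (t = 4 + 4 = 8)
E(r, Y) = 8
j = -139/4 (j = 3/8 + (1/8)*(-281) = 3/8 - 281/8 = -139/4 ≈ -34.750)
c(F) = F*(8 + F)
o(g, N) = 58 - 2*g (o(g, N) = -2*((-2*(8 - 2) - 17) + g) = -2*((-2*6 - 17) + g) = -2*((-12 - 17) + g) = -2*(-29 + g) = 58 - 2*g)
-o(-216/H(6), j) = -(58 - (-432)/(8 + 6)) = -(58 - (-432)/14) = -(58 - 2*(-108/7)) = -(58 + 216/7) = -1*622/7 = -622/7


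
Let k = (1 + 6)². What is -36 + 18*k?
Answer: 846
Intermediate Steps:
k = 49 (k = 7² = 49)
-36 + 18*k = -36 + 18*49 = -36 + 882 = 846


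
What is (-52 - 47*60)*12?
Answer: -34464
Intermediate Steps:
(-52 - 47*60)*12 = (-52 - 2820)*12 = -2872*12 = -34464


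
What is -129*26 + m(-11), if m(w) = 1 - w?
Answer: -3342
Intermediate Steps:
-129*26 + m(-11) = -129*26 + (1 - 1*(-11)) = -3354 + (1 + 11) = -3354 + 12 = -3342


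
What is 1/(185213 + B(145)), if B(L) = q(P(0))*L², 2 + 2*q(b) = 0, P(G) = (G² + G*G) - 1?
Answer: 1/164188 ≈ 6.0906e-6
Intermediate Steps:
P(G) = -1 + 2*G² (P(G) = (G² + G²) - 1 = 2*G² - 1 = -1 + 2*G²)
q(b) = -1 (q(b) = -1 + (½)*0 = -1 + 0 = -1)
B(L) = -L²
1/(185213 + B(145)) = 1/(185213 - 1*145²) = 1/(185213 - 1*21025) = 1/(185213 - 21025) = 1/164188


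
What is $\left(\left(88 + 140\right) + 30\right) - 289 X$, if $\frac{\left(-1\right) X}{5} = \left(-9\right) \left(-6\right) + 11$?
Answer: $94183$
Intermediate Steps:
$X = -325$ ($X = - 5 \left(\left(-9\right) \left(-6\right) + 11\right) = - 5 \left(54 + 11\right) = \left(-5\right) 65 = -325$)
$\left(\left(88 + 140\right) + 30\right) - 289 X = \left(\left(88 + 140\right) + 30\right) - -93925 = \left(228 + 30\right) + 93925 = 258 + 93925 = 94183$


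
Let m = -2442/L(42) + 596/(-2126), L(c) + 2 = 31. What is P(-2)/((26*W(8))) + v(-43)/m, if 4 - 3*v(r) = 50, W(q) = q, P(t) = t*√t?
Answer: 709021/3906732 - I*√2/104 ≈ 0.18149 - 0.013598*I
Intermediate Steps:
P(t) = t^(3/2)
v(r) = -46/3 (v(r) = 4/3 - ⅓*50 = 4/3 - 50/3 = -46/3)
L(c) = 29 (L(c) = -2 + 31 = 29)
m = -2604488/30827 (m = -2442/29 + 596/(-2126) = -2442*1/29 + 596*(-1/2126) = -2442/29 - 298/1063 = -2604488/30827 ≈ -84.487)
P(-2)/((26*W(8))) + v(-43)/m = (-2)^(3/2)/((26*8)) - 46/(3*(-2604488/30827)) = -2*I*√2/208 - 46/3*(-30827/2604488) = -2*I*√2*(1/208) + 709021/3906732 = -I*√2/104 + 709021/3906732 = 709021/3906732 - I*√2/104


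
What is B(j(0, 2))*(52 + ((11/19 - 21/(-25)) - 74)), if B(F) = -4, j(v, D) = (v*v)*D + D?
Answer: 39104/475 ≈ 82.324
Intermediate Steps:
j(v, D) = D + D*v**2 (j(v, D) = v**2*D + D = D*v**2 + D = D + D*v**2)
B(j(0, 2))*(52 + ((11/19 - 21/(-25)) - 74)) = -4*(52 + ((11/19 - 21/(-25)) - 74)) = -4*(52 + ((11*(1/19) - 21*(-1/25)) - 74)) = -4*(52 + ((11/19 + 21/25) - 74)) = -4*(52 + (674/475 - 74)) = -4*(52 - 34476/475) = -4*(-9776/475) = 39104/475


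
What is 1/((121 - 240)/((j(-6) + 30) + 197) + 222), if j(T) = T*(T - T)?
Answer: 227/50275 ≈ 0.0045152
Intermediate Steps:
j(T) = 0 (j(T) = T*0 = 0)
1/((121 - 240)/((j(-6) + 30) + 197) + 222) = 1/((121 - 240)/((0 + 30) + 197) + 222) = 1/(-119/(30 + 197) + 222) = 1/(-119/227 + 222) = 1/(50275/227) = 227/50275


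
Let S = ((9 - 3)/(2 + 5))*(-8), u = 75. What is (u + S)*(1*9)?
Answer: 4293/7 ≈ 613.29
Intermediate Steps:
S = -48/7 (S = (6/7)*(-8) = -48/7 ≈ -6.8571)
(u + S)*(1*9) = (75 - 48/7)*(1*9) = (477/7)*9 = 4293/7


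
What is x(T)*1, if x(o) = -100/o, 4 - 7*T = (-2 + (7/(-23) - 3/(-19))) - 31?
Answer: -43700/2319 ≈ -18.844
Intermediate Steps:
T = 2319/437 (T = 4/7 - ((-2 + (7/(-23) - 3/(-19))) - 31)/7 = 4/7 - ((-2 + (7*(-1/23) - 3*(-1/19))) - 31)/7 = 4/7 - ((-2 + (-7/23 + 3/19)) - 31)/7 = 4/7 - ((-2 - 64/437) - 31)/7 = 4/7 - (-938/437 - 31)/7 = 4/7 - ⅐*(-14485/437) = 4/7 + 14485/3059 = 2319/437 ≈ 5.3066)
x(T)*1 = -100/2319/437*1 = -100*437/2319*1 = -43700/2319*1 = -43700/2319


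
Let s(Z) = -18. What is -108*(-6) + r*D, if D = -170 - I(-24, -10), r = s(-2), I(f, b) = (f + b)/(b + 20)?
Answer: 18234/5 ≈ 3646.8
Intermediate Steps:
I(f, b) = (b + f)/(20 + b)
r = -18
D = -833/5 (D = -170 - (-10 - 24)/(20 - 10) = -170 - (-34)/10 = -170 - 1*(-17/5) = -170 + 17/5 = -833/5 ≈ -166.60)
-108*(-6) + r*D = -108*(-6) - 18*(-833/5) = 648 + 14994/5 = 18234/5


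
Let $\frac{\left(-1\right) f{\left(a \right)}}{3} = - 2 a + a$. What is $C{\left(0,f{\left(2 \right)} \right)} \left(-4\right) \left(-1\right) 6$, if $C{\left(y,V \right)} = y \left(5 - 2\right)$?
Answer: $0$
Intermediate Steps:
$f{\left(a \right)} = 3 a$ ($f{\left(a \right)} = - 3 \left(- 2 a + a\right) = - 3 \left(- a\right) = 3 a$)
$C{\left(y,V \right)} = 3 y$ ($C{\left(y,V \right)} = y 3 = 3 y$)
$C{\left(0,f{\left(2 \right)} \right)} \left(-4\right) \left(-1\right) 6 = 3 \cdot 0 \left(-4\right) \left(-1\right) 6 = 0 \cdot 4 \cdot 6 = 0 \cdot 24 = 0$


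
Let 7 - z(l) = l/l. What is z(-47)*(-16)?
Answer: -96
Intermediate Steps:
z(l) = 6 (z(l) = 7 - l/l = 7 - 1*1 = 7 - 1 = 6)
z(-47)*(-16) = 6*(-16) = -96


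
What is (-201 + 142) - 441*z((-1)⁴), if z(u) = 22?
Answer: -9761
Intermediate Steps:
(-201 + 142) - 441*z((-1)⁴) = (-201 + 142) - 441*22 = -59 - 9702 = -9761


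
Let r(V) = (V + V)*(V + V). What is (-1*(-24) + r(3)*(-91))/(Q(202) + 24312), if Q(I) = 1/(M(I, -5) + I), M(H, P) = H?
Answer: -1313808/9822049 ≈ -0.13376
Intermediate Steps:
r(V) = 4*V² (r(V) = (2*V)*(2*V) = 4*V²)
Q(I) = 1/(2*I) (Q(I) = 1/(I + I) = 1/(2*I))
(-1*(-24) + r(3)*(-91))/(Q(202) + 24312) = (-1*(-24) + (4*3²)*(-91))/((½)/202 + 24312) = (24 + (4*9)*(-91))/((½)*(1/202) + 24312) = (24 + 36*(-91))/(1/404 + 24312) = (24 - 3276)/(9822049/404) = -3252*404/9822049 = -1313808/9822049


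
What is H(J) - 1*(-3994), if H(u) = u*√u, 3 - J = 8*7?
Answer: 3994 - 53*I*√53 ≈ 3994.0 - 385.85*I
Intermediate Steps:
J = -53 (J = 3 - 8*7 = 3 - 1*56 = 3 - 56 = -53)
H(u) = u^(3/2)
H(J) - 1*(-3994) = (-53)^(3/2) - 1*(-3994) = -53*I*√53 + 3994 = 3994 - 53*I*√53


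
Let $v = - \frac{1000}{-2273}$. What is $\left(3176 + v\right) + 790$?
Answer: $\frac{9015718}{2273} \approx 3966.4$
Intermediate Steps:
$v = \frac{1000}{2273}$ ($v = \left(-1000\right) \left(- \frac{1}{2273}\right) = \frac{1000}{2273} \approx 0.43995$)
$\left(3176 + v\right) + 790 = \left(3176 + \frac{1000}{2273}\right) + 790 = \frac{7220048}{2273} + 790 = \frac{9015718}{2273}$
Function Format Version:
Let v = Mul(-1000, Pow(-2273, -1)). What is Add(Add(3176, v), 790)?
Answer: Rational(9015718, 2273) ≈ 3966.4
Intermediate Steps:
v = Rational(1000, 2273) (v = Mul(-1000, Rational(-1, 2273)) = Rational(1000, 2273) ≈ 0.43995)
Add(Add(3176, v), 790) = Add(Add(3176, Rational(1000, 2273)), 790) = Add(Rational(7220048, 2273), 790) = Rational(9015718, 2273)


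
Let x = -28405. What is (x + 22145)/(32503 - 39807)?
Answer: 1565/1826 ≈ 0.85706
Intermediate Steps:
(x + 22145)/(32503 - 39807) = (-28405 + 22145)/(32503 - 39807) = -6260/(-7304) = -6260*(-1/7304) = 1565/1826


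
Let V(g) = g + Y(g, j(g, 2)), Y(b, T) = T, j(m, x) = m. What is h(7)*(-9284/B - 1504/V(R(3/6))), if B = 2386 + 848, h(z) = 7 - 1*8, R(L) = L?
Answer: 221510/147 ≈ 1506.9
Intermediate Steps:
V(g) = 2*g (V(g) = g + g = 2*g)
h(z) = -1 (h(z) = 7 - 8 = -1)
B = 3234
h(7)*(-9284/B - 1504/V(R(3/6))) = -(-9284/3234 - 1504/1) = -(-9284*1/3234 - 1504/1) = -(-422/147 - 1504/1) = -(-422/147 - 1504*1) = -(-422/147 - 1504) = -1*(-221510/147) = 221510/147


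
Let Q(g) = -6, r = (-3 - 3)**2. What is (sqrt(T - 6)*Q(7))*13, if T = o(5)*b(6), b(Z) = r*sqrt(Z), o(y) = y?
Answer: -78*sqrt(-6 + 180*sqrt(6)) ≈ -1626.6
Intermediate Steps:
r = 36 (r = (-6)**2 = 36)
b(Z) = 36*sqrt(Z)
T = 180*sqrt(6) (T = 5*(36*sqrt(6)) = 180*sqrt(6) ≈ 440.91)
(sqrt(T - 6)*Q(7))*13 = (sqrt(180*sqrt(6) - 6)*(-6))*13 = (sqrt(-6 + 180*sqrt(6))*(-6))*13 = -6*sqrt(-6 + 180*sqrt(6))*13 = -78*sqrt(-6 + 180*sqrt(6))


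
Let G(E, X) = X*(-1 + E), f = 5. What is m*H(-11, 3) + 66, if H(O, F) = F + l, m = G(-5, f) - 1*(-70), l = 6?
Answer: 426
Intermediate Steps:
m = 40 (m = 5*(-1 - 5) - 1*(-70) = 5*(-6) + 70 = -30 + 70 = 40)
H(O, F) = 6 + F (H(O, F) = F + 6 = 6 + F)
m*H(-11, 3) + 66 = 40*(6 + 3) + 66 = 40*9 + 66 = 360 + 66 = 426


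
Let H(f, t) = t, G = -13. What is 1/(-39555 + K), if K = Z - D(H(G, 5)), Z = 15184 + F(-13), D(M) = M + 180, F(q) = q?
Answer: -1/24569 ≈ -4.0702e-5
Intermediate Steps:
D(M) = 180 + M
Z = 15171 (Z = 15184 - 13 = 15171)
K = 14986 (K = 15171 - (180 + 5) = 15171 - 1*185 = 15171 - 185 = 14986)
1/(-39555 + K) = 1/(-39555 + 14986) = 1/(-24569) = -1/24569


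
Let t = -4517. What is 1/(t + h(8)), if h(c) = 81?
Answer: -1/4436 ≈ -0.00022543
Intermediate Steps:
1/(t + h(8)) = 1/(-4517 + 81) = 1/(-4436) = -1/4436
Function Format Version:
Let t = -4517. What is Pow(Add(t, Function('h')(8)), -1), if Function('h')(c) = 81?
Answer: Rational(-1, 4436) ≈ -0.00022543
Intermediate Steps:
Pow(Add(t, Function('h')(8)), -1) = Pow(Add(-4517, 81), -1) = Pow(-4436, -1) = Rational(-1, 4436)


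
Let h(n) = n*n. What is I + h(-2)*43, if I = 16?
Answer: 188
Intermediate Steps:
h(n) = n²
I + h(-2)*43 = 16 + (-2)²*43 = 16 + 4*43 = 16 + 172 = 188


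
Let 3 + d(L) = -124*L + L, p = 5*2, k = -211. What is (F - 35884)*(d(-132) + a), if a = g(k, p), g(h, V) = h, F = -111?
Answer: -576711890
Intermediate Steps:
p = 10
d(L) = -3 - 123*L (d(L) = -3 + (-124*L + L) = -3 - 123*L)
a = -211
(F - 35884)*(d(-132) + a) = (-111 - 35884)*((-3 - 123*(-132)) - 211) = -35995*((-3 + 16236) - 211) = -35995*(16233 - 211) = -35995*16022 = -576711890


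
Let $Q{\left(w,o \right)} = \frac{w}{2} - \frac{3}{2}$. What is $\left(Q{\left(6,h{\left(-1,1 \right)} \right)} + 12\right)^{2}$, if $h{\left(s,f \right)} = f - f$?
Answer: $\frac{729}{4} \approx 182.25$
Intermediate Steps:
$h{\left(s,f \right)} = 0$
$Q{\left(w,o \right)} = - \frac{3}{2} + \frac{w}{2}$ ($Q{\left(w,o \right)} = w \frac{1}{2} - \frac{3}{2} = \frac{w}{2} - \frac{3}{2} = - \frac{3}{2} + \frac{w}{2}$)
$\left(Q{\left(6,h{\left(-1,1 \right)} \right)} + 12\right)^{2} = \left(\left(- \frac{3}{2} + \frac{1}{2} \cdot 6\right) + 12\right)^{2} = \left(\left(- \frac{3}{2} + 3\right) + 12\right)^{2} = \left(\frac{3}{2} + 12\right)^{2} = \left(\frac{27}{2}\right)^{2} = \frac{729}{4}$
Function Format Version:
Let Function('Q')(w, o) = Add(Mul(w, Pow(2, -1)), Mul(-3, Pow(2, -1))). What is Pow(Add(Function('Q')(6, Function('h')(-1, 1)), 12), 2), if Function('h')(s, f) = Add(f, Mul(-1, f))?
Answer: Rational(729, 4) ≈ 182.25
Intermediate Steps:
Function('h')(s, f) = 0
Function('Q')(w, o) = Add(Rational(-3, 2), Mul(Rational(1, 2), w)) (Function('Q')(w, o) = Add(Mul(w, Rational(1, 2)), Mul(-3, Rational(1, 2))) = Add(Mul(Rational(1, 2), w), Rational(-3, 2)) = Add(Rational(-3, 2), Mul(Rational(1, 2), w)))
Pow(Add(Function('Q')(6, Function('h')(-1, 1)), 12), 2) = Pow(Add(Add(Rational(-3, 2), Mul(Rational(1, 2), 6)), 12), 2) = Pow(Add(Add(Rational(-3, 2), 3), 12), 2) = Pow(Add(Rational(3, 2), 12), 2) = Pow(Rational(27, 2), 2) = Rational(729, 4)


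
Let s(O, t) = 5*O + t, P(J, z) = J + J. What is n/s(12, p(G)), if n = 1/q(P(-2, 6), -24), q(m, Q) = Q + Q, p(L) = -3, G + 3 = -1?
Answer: -1/2736 ≈ -0.00036550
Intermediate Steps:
P(J, z) = 2*J
G = -4 (G = -3 - 1 = -4)
q(m, Q) = 2*Q
n = -1/48 (n = 1/(2*(-24)) = 1/(-48) = -1/48 ≈ -0.020833)
s(O, t) = t + 5*O
n/s(12, p(G)) = -1/(48*(-3 + 5*12)) = -1/(48*(-3 + 60)) = -1/48/57 = -1/48*1/57 = -1/2736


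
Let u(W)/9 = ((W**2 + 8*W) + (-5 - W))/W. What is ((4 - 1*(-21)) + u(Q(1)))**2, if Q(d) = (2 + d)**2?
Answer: 26896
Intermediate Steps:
u(W) = 9*(-5 + W**2 + 7*W)/W (u(W) = 9*(((W**2 + 8*W) + (-5 - W))/W) = 9*((-5 + W**2 + 7*W)/W) = 9*(-5 + W**2 + 7*W)/W)
((4 - 1*(-21)) + u(Q(1)))**2 = ((4 - 1*(-21)) + (63 - 45/(2 + 1)**2 + 9*(2 + 1)**2))**2 = ((4 + 21) + (63 - 45/(3**2) + 9*3**2))**2 = (25 + (63 - 45/9 + 9*9))**2 = (25 + (63 - 45*1/9 + 81))**2 = (25 + (63 - 5 + 81))**2 = (25 + 139)**2 = 164**2 = 26896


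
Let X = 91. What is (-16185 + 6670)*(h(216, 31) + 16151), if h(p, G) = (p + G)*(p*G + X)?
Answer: -16104518100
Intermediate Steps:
h(p, G) = (91 + G*p)*(G + p) (h(p, G) = (p + G)*(p*G + 91) = (G + p)*(G*p + 91) = (G + p)*(91 + G*p) = (91 + G*p)*(G + p))
(-16185 + 6670)*(h(216, 31) + 16151) = (-16185 + 6670)*((91*31 + 91*216 + 31*216² + 216*31²) + 16151) = -9515*((2821 + 19656 + 31*46656 + 216*961) + 16151) = -9515*((2821 + 19656 + 1446336 + 207576) + 16151) = -9515*(1676389 + 16151) = -9515*1692540 = -16104518100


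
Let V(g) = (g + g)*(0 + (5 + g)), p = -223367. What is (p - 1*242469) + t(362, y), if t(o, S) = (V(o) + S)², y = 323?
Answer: 70772027125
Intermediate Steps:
V(g) = 2*g*(5 + g) (V(g) = (2*g)*(5 + g) = 2*g*(5 + g))
t(o, S) = (S + 2*o*(5 + o))² (t(o, S) = (2*o*(5 + o) + S)² = (S + 2*o*(5 + o))²)
(p - 1*242469) + t(362, y) = (-223367 - 1*242469) + (323 + 2*362*(5 + 362))² = (-223367 - 242469) + (323 + 2*362*367)² = -465836 + (323 + 265708)² = -465836 + 266031² = -465836 + 70772492961 = 70772027125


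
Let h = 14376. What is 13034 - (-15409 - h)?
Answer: 42819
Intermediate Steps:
13034 - (-15409 - h) = 13034 - (-15409 - 1*14376) = 13034 - (-15409 - 14376) = 13034 - 1*(-29785) = 13034 + 29785 = 42819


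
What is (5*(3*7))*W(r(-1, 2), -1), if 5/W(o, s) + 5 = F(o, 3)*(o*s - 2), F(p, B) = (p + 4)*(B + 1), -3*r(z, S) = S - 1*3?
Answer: -4725/409 ≈ -11.553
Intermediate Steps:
r(z, S) = 1 - S/3 (r(z, S) = -(S - 1*3)/3 = -(S - 3)/3 = -(-3 + S)/3 = 1 - S/3)
F(p, B) = (1 + B)*(4 + p) (F(p, B) = (4 + p)*(1 + B) = (1 + B)*(4 + p))
W(o, s) = 5/(-5 + (-2 + o*s)*(16 + 4*o)) (W(o, s) = 5/(-5 + (4 + o + 4*3 + 3*o)*(o*s - 2)) = 5/(-5 + (4 + o + 12 + 3*o)*(-2 + o*s)) = 5/(-5 + (16 + 4*o)*(-2 + o*s)) = 5/(-5 + (-2 + o*s)*(16 + 4*o)))
(5*(3*7))*W(r(-1, 2), -1) = (5*(3*7))*(-5/(37 + 8*(1 - ⅓*2) - 4*(1 - ⅓*2)*(-1)*(4 + (1 - ⅓*2)))) = (5*21)*(-5/(37 + 8*(1 - ⅔) - 4*(1 - ⅔)*(-1)*(4 + (1 - ⅔)))) = 105*(-5/(37 + 8*(⅓) - 4*⅓*(-1)*(4 + ⅓))) = 105*(-5/(37 + 8/3 - 4*⅓*(-1)*13/3)) = 105*(-5/(37 + 8/3 + 52/9)) = 105*(-5/409/9) = 105*(-5*9/409) = 105*(-45/409) = -4725/409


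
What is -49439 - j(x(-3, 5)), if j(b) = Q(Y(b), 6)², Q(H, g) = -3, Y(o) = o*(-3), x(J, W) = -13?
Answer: -49448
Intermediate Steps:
Y(o) = -3*o
j(b) = 9 (j(b) = (-3)² = 9)
-49439 - j(x(-3, 5)) = -49439 - 1*9 = -49439 - 9 = -49448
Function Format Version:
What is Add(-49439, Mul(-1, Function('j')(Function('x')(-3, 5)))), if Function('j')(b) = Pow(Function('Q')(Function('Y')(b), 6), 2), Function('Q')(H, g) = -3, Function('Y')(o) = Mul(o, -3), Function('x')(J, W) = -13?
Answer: -49448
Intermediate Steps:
Function('Y')(o) = Mul(-3, o)
Function('j')(b) = 9 (Function('j')(b) = Pow(-3, 2) = 9)
Add(-49439, Mul(-1, Function('j')(Function('x')(-3, 5)))) = Add(-49439, Mul(-1, 9)) = Add(-49439, -9) = -49448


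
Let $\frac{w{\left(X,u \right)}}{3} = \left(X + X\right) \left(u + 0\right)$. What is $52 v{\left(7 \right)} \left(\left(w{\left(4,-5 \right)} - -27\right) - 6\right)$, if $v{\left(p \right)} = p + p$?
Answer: $-72072$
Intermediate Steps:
$w{\left(X,u \right)} = 6 X u$ ($w{\left(X,u \right)} = 3 \left(X + X\right) \left(u + 0\right) = 3 \cdot 2 X u = 6 X u$)
$v{\left(p \right)} = 2 p$
$52 v{\left(7 \right)} \left(\left(w{\left(4,-5 \right)} - -27\right) - 6\right) = 52 \cdot 2 \cdot 7 \left(\left(6 \cdot 4 \left(-5\right) - -27\right) - 6\right) = 52 \cdot 14 \left(\left(-120 + 27\right) - 6\right) = 52 \cdot 14 \left(-93 - 6\right) = 52 \cdot 14 \left(-99\right) = 52 \left(-1386\right) = -72072$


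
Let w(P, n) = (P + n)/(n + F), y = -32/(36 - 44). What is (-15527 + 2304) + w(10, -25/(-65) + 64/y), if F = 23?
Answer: -6769833/512 ≈ -13222.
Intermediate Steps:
y = 4 (y = -32/(-8) = -32*(-1/8) = 4)
w(P, n) = (P + n)/(23 + n) (w(P, n) = (P + n)/(n + 23) = (P + n)/(23 + n))
(-15527 + 2304) + w(10, -25/(-65) + 64/y) = (-15527 + 2304) + (10 + (-25/(-65) + 64/4))/(23 + (-25/(-65) + 64/4)) = -13223 + (10 + (-25*(-1/65) + 64*(1/4)))/(23 + (-25*(-1/65) + 64*(1/4))) = -13223 + (10 + (5/13 + 16))/(23 + (5/13 + 16)) = -13223 + (10 + 213/13)/(23 + 213/13) = -13223 + (343/13)/(512/13) = -13223 + (13/512)*(343/13) = -13223 + 343/512 = -6769833/512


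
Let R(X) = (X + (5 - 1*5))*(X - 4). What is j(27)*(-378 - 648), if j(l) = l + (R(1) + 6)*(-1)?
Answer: -24624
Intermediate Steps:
R(X) = X*(-4 + X) (R(X) = (X + (5 - 5))*(-4 + X) = (X + 0)*(-4 + X) = X*(-4 + X))
j(l) = -3 + l (j(l) = l + (1*(-4 + 1) + 6)*(-1) = l + (1*(-3) + 6)*(-1) = l + (-3 + 6)*(-1) = l + 3*(-1) = l - 3 = -3 + l)
j(27)*(-378 - 648) = (-3 + 27)*(-378 - 648) = 24*(-1026) = -24624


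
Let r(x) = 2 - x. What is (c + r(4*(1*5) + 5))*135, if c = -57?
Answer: -10800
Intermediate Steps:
(c + r(4*(1*5) + 5))*135 = (-57 + (2 - (4*(1*5) + 5)))*135 = (-57 + (2 - (4*5 + 5)))*135 = (-57 + (2 - (20 + 5)))*135 = (-57 + (2 - 1*25))*135 = (-57 + (2 - 25))*135 = (-57 - 23)*135 = -80*135 = -10800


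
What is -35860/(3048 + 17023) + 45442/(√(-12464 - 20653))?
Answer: -35860/20071 - 45442*I*√33117/33117 ≈ -1.7867 - 249.71*I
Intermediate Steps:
-35860/(3048 + 17023) + 45442/(√(-12464 - 20653)) = -35860/20071 + 45442/(√(-33117)) = -35860*1/20071 + 45442/((I*√33117)) = -35860/20071 + 45442*(-I*√33117/33117) = -35860/20071 - 45442*I*√33117/33117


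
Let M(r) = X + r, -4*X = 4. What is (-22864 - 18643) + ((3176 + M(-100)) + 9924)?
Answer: -28508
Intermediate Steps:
X = -1 (X = -1/4*4 = -1)
M(r) = -1 + r
(-22864 - 18643) + ((3176 + M(-100)) + 9924) = (-22864 - 18643) + ((3176 + (-1 - 100)) + 9924) = -41507 + ((3176 - 101) + 9924) = -41507 + (3075 + 9924) = -41507 + 12999 = -28508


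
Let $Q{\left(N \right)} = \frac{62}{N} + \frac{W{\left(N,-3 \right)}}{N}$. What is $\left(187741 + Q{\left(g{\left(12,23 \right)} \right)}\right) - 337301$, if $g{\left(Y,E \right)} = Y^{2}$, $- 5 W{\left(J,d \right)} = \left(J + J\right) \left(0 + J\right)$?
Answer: $- \frac{53862181}{360} \approx -1.4962 \cdot 10^{5}$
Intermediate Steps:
$W{\left(J,d \right)} = - \frac{2 J^{2}}{5}$ ($W{\left(J,d \right)} = - \frac{\left(J + J\right) \left(0 + J\right)}{5} = - \frac{2 J J}{5} = - \frac{2 J^{2}}{5}$)
$Q{\left(N \right)} = \frac{62}{N} - \frac{2 N}{5}$ ($Q{\left(N \right)} = \frac{62}{N} + \frac{\left(- \frac{2}{5}\right) N^{2}}{N} = \frac{62}{N} - \frac{2 N}{5}$)
$\left(187741 + Q{\left(g{\left(12,23 \right)} \right)}\right) - 337301 = \left(187741 + \left(\frac{62}{12^{2}} - \frac{2 \cdot 12^{2}}{5}\right)\right) - 337301 = \left(187741 + \left(\frac{62}{144} - \frac{288}{5}\right)\right) - 337301 = \left(187741 + \left(62 \cdot \frac{1}{144} - \frac{288}{5}\right)\right) - 337301 = \left(187741 + \left(\frac{31}{72} - \frac{288}{5}\right)\right) - 337301 = \left(187741 - \frac{20581}{360}\right) - 337301 = \frac{67566179}{360} - 337301 = - \frac{53862181}{360}$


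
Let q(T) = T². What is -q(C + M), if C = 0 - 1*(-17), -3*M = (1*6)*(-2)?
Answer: -441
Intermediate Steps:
M = 4 (M = -1*6*(-2)/3 = -2*(-2) = -⅓*(-12) = 4)
C = 17 (C = 0 + 17 = 17)
-q(C + M) = -(17 + 4)² = -1*21² = -1*441 = -441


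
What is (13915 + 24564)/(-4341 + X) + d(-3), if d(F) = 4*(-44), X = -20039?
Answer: -188233/1060 ≈ -177.58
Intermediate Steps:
d(F) = -176
(13915 + 24564)/(-4341 + X) + d(-3) = (13915 + 24564)/(-4341 - 20039) - 176 = 38479/(-24380) - 176 = 38479*(-1/24380) - 176 = -1673/1060 - 176 = -188233/1060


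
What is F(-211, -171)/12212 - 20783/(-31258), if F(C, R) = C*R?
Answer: 690810947/190861348 ≈ 3.6194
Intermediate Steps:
F(-211, -171)/12212 - 20783/(-31258) = -211*(-171)/12212 - 20783/(-31258) = 36081*(1/12212) - 20783*(-1/31258) = 36081/12212 + 20783/31258 = 690810947/190861348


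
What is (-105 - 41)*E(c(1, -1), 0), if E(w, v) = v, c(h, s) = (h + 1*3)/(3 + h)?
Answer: 0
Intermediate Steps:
c(h, s) = 1 (c(h, s) = (h + 3)/(3 + h) = (3 + h)/(3 + h) = 1)
(-105 - 41)*E(c(1, -1), 0) = (-105 - 41)*0 = -146*0 = 0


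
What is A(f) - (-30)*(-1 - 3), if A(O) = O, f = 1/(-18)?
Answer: -2161/18 ≈ -120.06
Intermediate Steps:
f = -1/18 ≈ -0.055556
A(f) - (-30)*(-1 - 3) = -1/18 - (-30)*(-1 - 3) = -1/18 - (-30)*(-4) = -1/18 - 1*120 = -1/18 - 120 = -2161/18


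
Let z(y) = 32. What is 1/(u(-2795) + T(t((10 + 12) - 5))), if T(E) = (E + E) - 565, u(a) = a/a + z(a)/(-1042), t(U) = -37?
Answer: -521/332414 ≈ -0.0015673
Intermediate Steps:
u(a) = 505/521 (u(a) = a/a + 32/(-1042) = 1 + 32*(-1/1042) = 1 - 16/521 = 505/521)
T(E) = -565 + 2*E (T(E) = 2*E - 565 = -565 + 2*E)
1/(u(-2795) + T(t((10 + 12) - 5))) = 1/(505/521 + (-565 + 2*(-37))) = 1/(505/521 + (-565 - 74)) = 1/(505/521 - 639) = 1/(-332414/521) = -521/332414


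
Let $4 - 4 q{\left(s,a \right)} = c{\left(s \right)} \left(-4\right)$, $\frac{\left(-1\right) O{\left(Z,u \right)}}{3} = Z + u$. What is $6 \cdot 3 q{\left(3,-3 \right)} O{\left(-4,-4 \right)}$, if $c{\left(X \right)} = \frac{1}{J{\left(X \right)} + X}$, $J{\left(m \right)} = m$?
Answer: $504$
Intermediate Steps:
$O{\left(Z,u \right)} = - 3 Z - 3 u$ ($O{\left(Z,u \right)} = - 3 \left(Z + u\right) = - 3 Z - 3 u$)
$c{\left(X \right)} = \frac{1}{2 X}$ ($c{\left(X \right)} = \frac{1}{X + X} = \frac{1}{2 X}$)
$q{\left(s,a \right)} = 1 + \frac{1}{2 s}$ ($q{\left(s,a \right)} = 1 - \frac{\frac{1}{2 s} \left(-4\right)}{4} = 1 - \frac{\left(-2\right) \frac{1}{s}}{4} = 1 + \frac{1}{2 s}$)
$6 \cdot 3 q{\left(3,-3 \right)} O{\left(-4,-4 \right)} = 6 \cdot 3 \frac{\frac{1}{2} + 3}{3} \left(\left(-3\right) \left(-4\right) - -12\right) = 18 \cdot \frac{1}{3} \cdot \frac{7}{2} \left(12 + 12\right) = 18 \cdot \frac{7}{6} \cdot 24 = 21 \cdot 24 = 504$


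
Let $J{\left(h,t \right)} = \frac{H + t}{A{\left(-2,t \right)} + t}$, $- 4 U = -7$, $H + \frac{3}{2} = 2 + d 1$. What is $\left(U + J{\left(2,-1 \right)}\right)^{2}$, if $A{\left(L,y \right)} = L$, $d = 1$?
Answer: $\frac{361}{144} \approx 2.5069$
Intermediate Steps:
$H = \frac{3}{2}$ ($H = - \frac{3}{2} + \left(2 + 1 \cdot 1\right) = - \frac{3}{2} + \left(2 + 1\right) = - \frac{3}{2} + 3 = \frac{3}{2} \approx 1.5$)
$U = \frac{7}{4}$ ($U = \left(- \frac{1}{4}\right) \left(-7\right) = \frac{7}{4} \approx 1.75$)
$J{\left(h,t \right)} = \frac{\frac{3}{2} + t}{-2 + t}$
$\left(U + J{\left(2,-1 \right)}\right)^{2} = \left(\frac{7}{4} + \frac{\frac{3}{2} - 1}{-2 - 1}\right)^{2} = \left(\frac{7}{4} + \frac{1}{-3} \cdot \frac{1}{2}\right)^{2} = \left(\frac{7}{4} - \frac{1}{6}\right)^{2} = \left(\frac{19}{12}\right)^{2} = \frac{361}{144}$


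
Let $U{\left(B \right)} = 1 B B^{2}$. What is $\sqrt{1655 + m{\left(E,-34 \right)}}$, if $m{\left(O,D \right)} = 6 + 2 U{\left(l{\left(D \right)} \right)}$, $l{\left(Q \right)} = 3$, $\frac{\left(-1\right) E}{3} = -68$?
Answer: $7 \sqrt{35} \approx 41.413$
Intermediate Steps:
$E = 204$ ($E = \left(-3\right) \left(-68\right) = 204$)
$U{\left(B \right)} = B^{3}$ ($U{\left(B \right)} = 1 B^{3} = B^{3}$)
$m{\left(O,D \right)} = 60$ ($m{\left(O,D \right)} = 6 + 2 \cdot 3^{3} = 6 + 2 \cdot 27 = 6 + 54 = 60$)
$\sqrt{1655 + m{\left(E,-34 \right)}} = \sqrt{1655 + 60} = \sqrt{1715} = 7 \sqrt{35}$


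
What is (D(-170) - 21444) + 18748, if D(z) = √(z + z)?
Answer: -2696 + 2*I*√85 ≈ -2696.0 + 18.439*I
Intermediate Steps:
D(z) = √2*√z (D(z) = √(2*z) = √2*√z)
(D(-170) - 21444) + 18748 = (√2*√(-170) - 21444) + 18748 = (√2*(I*√170) - 21444) + 18748 = (2*I*√85 - 21444) + 18748 = (-21444 + 2*I*√85) + 18748 = -2696 + 2*I*√85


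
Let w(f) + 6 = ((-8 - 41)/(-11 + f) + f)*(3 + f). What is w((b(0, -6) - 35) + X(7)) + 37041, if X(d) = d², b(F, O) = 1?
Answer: 74169/2 ≈ 37085.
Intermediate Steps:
w(f) = -6 + (3 + f)*(f - 49/(-11 + f)) (w(f) = -6 + ((-8 - 41)/(-11 + f) + f)*(3 + f) = -6 + (-49/(-11 + f) + f)*(3 + f) = -6 + (f - 49/(-11 + f))*(3 + f) = -6 + (3 + f)*(f - 49/(-11 + f)))
w((b(0, -6) - 35) + X(7)) + 37041 = (-81 + ((1 - 35) + 7²)³ - 88*((1 - 35) + 7²) - 8*((1 - 35) + 7²)²)/(-11 + ((1 - 35) + 7²)) + 37041 = (-81 + (-34 + 49)³ - 88*(-34 + 49) - 8*(-34 + 49)²)/(-11 + (-34 + 49)) + 37041 = (-81 + 15³ - 88*15 - 8*15²)/(-11 + 15) + 37041 = (-81 + 3375 - 1320 - 8*225)/4 + 37041 = (-81 + 3375 - 1320 - 1800)/4 + 37041 = (¼)*174 + 37041 = 87/2 + 37041 = 74169/2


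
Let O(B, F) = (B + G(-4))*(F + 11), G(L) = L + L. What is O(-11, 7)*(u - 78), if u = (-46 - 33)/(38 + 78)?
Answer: 1560717/58 ≈ 26909.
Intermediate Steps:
G(L) = 2*L
O(B, F) = (-8 + B)*(11 + F) (O(B, F) = (B + 2*(-4))*(F + 11) = (B - 8)*(11 + F) = (-8 + B)*(11 + F))
u = -79/116 ≈ -0.68103
O(-11, 7)*(u - 78) = (-88 - 8*7 + 11*(-11) - 11*7)*(-79/116 - 78) = (-88 - 56 - 121 - 77)*(-9127/116) = -342*(-9127/116) = 1560717/58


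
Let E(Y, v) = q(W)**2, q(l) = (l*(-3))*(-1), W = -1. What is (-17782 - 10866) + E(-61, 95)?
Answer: -28639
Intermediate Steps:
q(l) = 3*l (q(l) = -3*l*(-1) = 3*l)
E(Y, v) = 9 (E(Y, v) = (3*(-1))**2 = (-3)**2 = 9)
(-17782 - 10866) + E(-61, 95) = (-17782 - 10866) + 9 = -28648 + 9 = -28639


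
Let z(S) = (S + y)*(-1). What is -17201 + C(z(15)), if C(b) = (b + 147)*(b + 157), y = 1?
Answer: 1270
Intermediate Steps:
z(S) = -1 - S (z(S) = (S + 1)*(-1) = (1 + S)*(-1) = -1 - S)
C(b) = (147 + b)*(157 + b)
-17201 + C(z(15)) = -17201 + (23079 + (-1 - 1*15)**2 + 304*(-1 - 1*15)) = -17201 + (23079 + (-1 - 15)**2 + 304*(-1 - 15)) = -17201 + (23079 + (-16)**2 + 304*(-16)) = -17201 + (23079 + 256 - 4864) = -17201 + 18471 = 1270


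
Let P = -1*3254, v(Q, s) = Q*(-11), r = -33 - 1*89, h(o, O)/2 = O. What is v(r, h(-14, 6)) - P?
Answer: 4596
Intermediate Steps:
h(o, O) = 2*O
r = -122 (r = -33 - 89 = -122)
v(Q, s) = -11*Q
P = -3254
v(r, h(-14, 6)) - P = -11*(-122) - 1*(-3254) = 1342 + 3254 = 4596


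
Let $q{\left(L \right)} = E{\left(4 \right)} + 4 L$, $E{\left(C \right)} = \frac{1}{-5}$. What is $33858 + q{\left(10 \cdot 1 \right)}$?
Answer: $\frac{169489}{5} \approx 33898.0$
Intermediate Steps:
$E{\left(C \right)} = - \frac{1}{5}$
$q{\left(L \right)} = - \frac{1}{5} + 4 L$
$33858 + q{\left(10 \cdot 1 \right)} = 33858 - \left(\frac{1}{5} - 4 \cdot 10 \cdot 1\right) = 33858 + \left(- \frac{1}{5} + 4 \cdot 10\right) = 33858 + \left(- \frac{1}{5} + 40\right) = 33858 + \frac{199}{5} = \frac{169489}{5}$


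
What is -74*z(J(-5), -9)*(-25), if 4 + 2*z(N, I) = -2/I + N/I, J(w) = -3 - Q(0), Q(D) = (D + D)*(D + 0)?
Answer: -28675/9 ≈ -3186.1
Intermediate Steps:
Q(D) = 2*D² (Q(D) = (2*D)*D = 2*D²)
J(w) = -3 (J(w) = -3 - 2*0² = -3 - 2*0 = -3 - 1*0 = -3 + 0 = -3)
z(N, I) = -2 - 1/I + N/(2*I) (z(N, I) = -2 + (-2/I + N/I)/2 = -2 + (-1/I + N/(2*I)) = -2 - 1/I + N/(2*I))
-74*z(J(-5), -9)*(-25) = -37*(-2 - 3 - 4*(-9))/(-9)*(-25) = -37*(-1)*(-2 - 3 + 36)/9*(-25) = -37*(-1)*31/9*(-25) = -74*(-31/18)*(-25) = (1147/9)*(-25) = -28675/9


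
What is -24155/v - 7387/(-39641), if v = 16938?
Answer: -832407349/671439258 ≈ -1.2397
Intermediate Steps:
-24155/v - 7387/(-39641) = -24155/16938 - 7387/(-39641) = -24155*1/16938 - 7387*(-1/39641) = -24155/16938 + 7387/39641 = -832407349/671439258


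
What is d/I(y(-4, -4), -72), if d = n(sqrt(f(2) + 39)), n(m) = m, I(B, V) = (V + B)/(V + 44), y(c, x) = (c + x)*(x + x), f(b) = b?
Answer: 7*sqrt(41)/2 ≈ 22.411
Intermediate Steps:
y(c, x) = 2*x*(c + x) (y(c, x) = (c + x)*(2*x) = 2*x*(c + x))
I(B, V) = (B + V)/(44 + V)
d = sqrt(41) (d = sqrt(2 + 39) = sqrt(41) ≈ 6.4031)
d/I(y(-4, -4), -72) = sqrt(41)/(((2*(-4)*(-4 - 4) - 72)/(44 - 72))) = sqrt(41)/(((2*(-4)*(-8) - 72)/(-28))) = sqrt(41)/((-(64 - 72)/28)) = sqrt(41)/((-1/28*(-8))) = sqrt(41)/(2/7) = sqrt(41)*(7/2) = 7*sqrt(41)/2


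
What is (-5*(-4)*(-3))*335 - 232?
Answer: -20332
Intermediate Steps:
(-5*(-4)*(-3))*335 - 232 = (20*(-3))*335 - 232 = -60*335 - 232 = -20100 - 232 = -20332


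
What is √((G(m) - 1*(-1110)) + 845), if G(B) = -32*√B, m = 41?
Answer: √(1955 - 32*√41) ≈ 41.834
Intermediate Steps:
√((G(m) - 1*(-1110)) + 845) = √((-32*√41 - 1*(-1110)) + 845) = √((-32*√41 + 1110) + 845) = √((1110 - 32*√41) + 845) = √(1955 - 32*√41)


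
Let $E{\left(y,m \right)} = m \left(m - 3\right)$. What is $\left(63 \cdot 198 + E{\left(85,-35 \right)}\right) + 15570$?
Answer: $29374$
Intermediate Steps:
$E{\left(y,m \right)} = m \left(-3 + m\right)$
$\left(63 \cdot 198 + E{\left(85,-35 \right)}\right) + 15570 = \left(63 \cdot 198 - 35 \left(-3 - 35\right)\right) + 15570 = \left(12474 - -1330\right) + 15570 = \left(12474 + 1330\right) + 15570 = 13804 + 15570 = 29374$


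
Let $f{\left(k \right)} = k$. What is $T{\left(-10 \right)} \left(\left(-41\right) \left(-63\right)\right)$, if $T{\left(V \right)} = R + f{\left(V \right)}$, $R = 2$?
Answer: $-20664$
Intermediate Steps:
$T{\left(V \right)} = 2 + V$
$T{\left(-10 \right)} \left(\left(-41\right) \left(-63\right)\right) = \left(2 - 10\right) \left(\left(-41\right) \left(-63\right)\right) = \left(-8\right) 2583 = -20664$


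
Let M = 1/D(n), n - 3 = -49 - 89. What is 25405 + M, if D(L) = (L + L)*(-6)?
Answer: 41156101/1620 ≈ 25405.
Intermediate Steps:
n = -135 (n = 3 + (-49 - 89) = 3 - 138 = -135)
D(L) = -12*L (D(L) = (2*L)*(-6) = -12*L)
M = 1/1620 (M = 1/(-12*(-135)) = 1/1620 ≈ 0.00061728)
25405 + M = 25405 + 1/1620 = 41156101/1620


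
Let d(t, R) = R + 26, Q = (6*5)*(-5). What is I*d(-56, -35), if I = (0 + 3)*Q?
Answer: 4050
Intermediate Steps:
Q = -150 (Q = 30*(-5) = -150)
d(t, R) = 26 + R
I = -450 (I = (0 + 3)*(-150) = 3*(-150) = -450)
I*d(-56, -35) = -450*(26 - 35) = -450*(-9) = 4050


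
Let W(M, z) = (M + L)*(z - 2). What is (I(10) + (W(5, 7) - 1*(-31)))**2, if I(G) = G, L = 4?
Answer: 7396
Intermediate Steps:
W(M, z) = (-2 + z)*(4 + M) (W(M, z) = (M + 4)*(z - 2) = (4 + M)*(-2 + z) = (-2 + z)*(4 + M))
(I(10) + (W(5, 7) - 1*(-31)))**2 = (10 + ((-8 - 2*5 + 4*7 + 5*7) - 1*(-31)))**2 = (10 + ((-8 - 10 + 28 + 35) + 31))**2 = (10 + (45 + 31))**2 = (10 + 76)**2 = 86**2 = 7396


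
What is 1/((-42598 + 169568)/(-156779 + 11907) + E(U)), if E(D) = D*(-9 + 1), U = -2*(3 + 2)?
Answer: 72436/5731395 ≈ 0.012638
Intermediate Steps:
U = -10 (U = -2*5 = -10)
E(D) = -8*D (E(D) = D*(-8) = -8*D)
1/((-42598 + 169568)/(-156779 + 11907) + E(U)) = 1/((-42598 + 169568)/(-156779 + 11907) - 8*(-10)) = 1/(126970/(-144872) + 80) = 1/(126970*(-1/144872) + 80) = 1/(-63485/72436 + 80) = 1/(5731395/72436) = 72436/5731395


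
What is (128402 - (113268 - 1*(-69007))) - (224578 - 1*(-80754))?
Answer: -359205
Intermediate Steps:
(128402 - (113268 - 1*(-69007))) - (224578 - 1*(-80754)) = (128402 - (113268 + 69007)) - (224578 + 80754) = (128402 - 1*182275) - 1*305332 = (128402 - 182275) - 305332 = -53873 - 305332 = -359205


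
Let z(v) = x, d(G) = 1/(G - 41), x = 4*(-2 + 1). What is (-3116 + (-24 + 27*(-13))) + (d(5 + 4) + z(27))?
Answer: -111841/32 ≈ -3495.0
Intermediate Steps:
x = -4 (x = 4*(-1) = -4)
d(G) = 1/(-41 + G)
z(v) = -4
(-3116 + (-24 + 27*(-13))) + (d(5 + 4) + z(27)) = (-3116 + (-24 + 27*(-13))) + (1/(-41 + (5 + 4)) - 4) = (-3116 + (-24 - 351)) + (1/(-41 + 9) - 4) = (-3116 - 375) + (1/(-32) - 4) = -3491 + (-1/32 - 4) = -3491 - 129/32 = -111841/32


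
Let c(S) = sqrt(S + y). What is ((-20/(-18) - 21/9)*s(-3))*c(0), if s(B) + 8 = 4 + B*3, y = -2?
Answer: 143*I*sqrt(2)/9 ≈ 22.47*I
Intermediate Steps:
c(S) = sqrt(-2 + S) (c(S) = sqrt(S - 2) = sqrt(-2 + S))
s(B) = -4 + 3*B (s(B) = -8 + (4 + B*3) = -8 + (4 + 3*B) = -4 + 3*B)
((-20/(-18) - 21/9)*s(-3))*c(0) = ((-20/(-18) - 21/9)*(-4 + 3*(-3)))*sqrt(-2 + 0) = ((-20*(-1/18) - 21*1/9)*(-4 - 9))*sqrt(-2) = ((10/9 - 7/3)*(-13))*(I*sqrt(2)) = (-11/9*(-13))*(I*sqrt(2)) = 143*(I*sqrt(2))/9 = 143*I*sqrt(2)/9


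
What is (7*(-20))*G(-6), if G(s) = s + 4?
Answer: 280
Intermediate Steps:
G(s) = 4 + s
(7*(-20))*G(-6) = (7*(-20))*(4 - 6) = -140*(-2) = 280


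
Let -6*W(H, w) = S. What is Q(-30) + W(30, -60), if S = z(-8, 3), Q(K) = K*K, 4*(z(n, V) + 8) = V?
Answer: 21629/24 ≈ 901.21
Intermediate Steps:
z(n, V) = -8 + V/4
Q(K) = K²
S = -29/4 (S = -8 + (¼)*3 = -8 + ¾ = -29/4 ≈ -7.2500)
W(H, w) = 29/24 (W(H, w) = -⅙*(-29/4) = 29/24)
Q(-30) + W(30, -60) = (-30)² + 29/24 = 900 + 29/24 = 21629/24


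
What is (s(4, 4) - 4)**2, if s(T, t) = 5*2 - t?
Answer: 4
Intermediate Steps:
s(T, t) = 10 - t
(s(4, 4) - 4)**2 = ((10 - 1*4) - 4)**2 = ((10 - 4) - 4)**2 = (6 - 4)**2 = 2**2 = 4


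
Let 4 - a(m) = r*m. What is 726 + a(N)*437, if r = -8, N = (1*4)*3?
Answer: 44426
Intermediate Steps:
N = 12 (N = 4*3 = 12)
a(m) = 4 + 8*m (a(m) = 4 - (-8)*m = 4 + 8*m)
726 + a(N)*437 = 726 + (4 + 8*12)*437 = 726 + (4 + 96)*437 = 726 + 100*437 = 726 + 43700 = 44426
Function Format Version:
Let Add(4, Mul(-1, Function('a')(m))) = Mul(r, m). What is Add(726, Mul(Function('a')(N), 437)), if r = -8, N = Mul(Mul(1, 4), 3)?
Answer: 44426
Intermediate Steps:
N = 12 (N = Mul(4, 3) = 12)
Function('a')(m) = Add(4, Mul(8, m)) (Function('a')(m) = Add(4, Mul(-1, Mul(-8, m))) = Add(4, Mul(8, m)))
Add(726, Mul(Function('a')(N), 437)) = Add(726, Mul(Add(4, Mul(8, 12)), 437)) = Add(726, Mul(Add(4, 96), 437)) = Add(726, Mul(100, 437)) = Add(726, 43700) = 44426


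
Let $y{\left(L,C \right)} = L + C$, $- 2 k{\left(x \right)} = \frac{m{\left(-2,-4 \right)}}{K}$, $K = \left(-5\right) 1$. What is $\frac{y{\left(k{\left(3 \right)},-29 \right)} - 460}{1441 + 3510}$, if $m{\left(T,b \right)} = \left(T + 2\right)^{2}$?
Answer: $- \frac{489}{4951} \approx -0.098768$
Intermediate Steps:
$m{\left(T,b \right)} = \left(2 + T\right)^{2}$
$K = -5$
$k{\left(x \right)} = 0$ ($k{\left(x \right)} = - \frac{\left(2 - 2\right)^{2} \frac{1}{-5}}{2} = - \frac{0^{2} \left(- \frac{1}{5}\right)}{2} = - \frac{0 \left(- \frac{1}{5}\right)}{2} = \left(- \frac{1}{2}\right) 0 = 0$)
$y{\left(L,C \right)} = C + L$
$\frac{y{\left(k{\left(3 \right)},-29 \right)} - 460}{1441 + 3510} = \frac{\left(-29 + 0\right) - 460}{1441 + 3510} = \frac{-29 - 460}{4951} = \left(-489\right) \frac{1}{4951} = - \frac{489}{4951}$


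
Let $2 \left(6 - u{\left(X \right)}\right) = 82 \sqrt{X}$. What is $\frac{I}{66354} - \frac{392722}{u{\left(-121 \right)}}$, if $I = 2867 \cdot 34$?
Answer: $- \frac{68260710821}{6749429349} - \frac{177117622 i}{203437} \approx -10.114 - 870.63 i$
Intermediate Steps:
$I = 97478$
$u{\left(X \right)} = 6 - 41 \sqrt{X}$ ($u{\left(X \right)} = 6 - \frac{82 \sqrt{X}}{2} = 6 - 41 \sqrt{X}$)
$\frac{I}{66354} - \frac{392722}{u{\left(-121 \right)}} = \frac{97478}{66354} - \frac{392722}{6 - 41 \sqrt{-121}} = 97478 \cdot \frac{1}{66354} - \frac{392722}{6 - 41 \cdot 11 i} = \frac{48739}{33177} - \frac{392722}{6 - 451 i} = \frac{48739}{33177} - 392722 \frac{6 + 451 i}{203437} = \frac{48739}{33177} - \frac{392722 \left(6 + 451 i\right)}{203437}$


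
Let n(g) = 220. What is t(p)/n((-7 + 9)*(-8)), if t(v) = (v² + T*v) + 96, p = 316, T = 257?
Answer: 45291/55 ≈ 823.47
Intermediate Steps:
t(v) = 96 + v² + 257*v (t(v) = (v² + 257*v) + 96 = 96 + v² + 257*v)
t(p)/n((-7 + 9)*(-8)) = (96 + 316² + 257*316)/220 = (96 + 99856 + 81212)*(1/220) = 181164*(1/220) = 45291/55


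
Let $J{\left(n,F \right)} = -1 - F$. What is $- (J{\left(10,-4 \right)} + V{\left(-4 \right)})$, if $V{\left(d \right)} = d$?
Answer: $1$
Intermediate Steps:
$- (J{\left(10,-4 \right)} + V{\left(-4 \right)}) = - (\left(-1 - -4\right) - 4) = - (\left(-1 + 4\right) - 4) = - (3 - 4) = \left(-1\right) \left(-1\right) = 1$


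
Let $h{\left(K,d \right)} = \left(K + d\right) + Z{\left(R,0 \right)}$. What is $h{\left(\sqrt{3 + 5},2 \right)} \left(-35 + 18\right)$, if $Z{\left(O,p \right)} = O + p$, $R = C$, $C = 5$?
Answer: $-119 - 34 \sqrt{2} \approx -167.08$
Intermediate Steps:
$R = 5$
$h{\left(K,d \right)} = 5 + K + d$ ($h{\left(K,d \right)} = \left(K + d\right) + \left(5 + 0\right) = \left(K + d\right) + 5 = 5 + K + d$)
$h{\left(\sqrt{3 + 5},2 \right)} \left(-35 + 18\right) = \left(5 + \sqrt{3 + 5} + 2\right) \left(-35 + 18\right) = \left(5 + \sqrt{8} + 2\right) \left(-17\right) = \left(5 + 2 \sqrt{2} + 2\right) \left(-17\right) = \left(7 + 2 \sqrt{2}\right) \left(-17\right) = -119 - 34 \sqrt{2}$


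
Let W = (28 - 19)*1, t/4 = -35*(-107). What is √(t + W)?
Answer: √14989 ≈ 122.43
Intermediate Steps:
t = 14980 (t = 4*(-35*(-107)) = 4*3745 = 14980)
W = 9 (W = 9*1 = 9)
√(t + W) = √(14980 + 9) = √14989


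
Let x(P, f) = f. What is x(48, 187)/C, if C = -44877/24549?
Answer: -218603/2137 ≈ -102.29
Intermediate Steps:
C = -2137/1169 (C = -44877*1/24549 = -2137/1169 ≈ -1.8281)
x(48, 187)/C = 187/(-2137/1169) = 187*(-1169/2137) = -218603/2137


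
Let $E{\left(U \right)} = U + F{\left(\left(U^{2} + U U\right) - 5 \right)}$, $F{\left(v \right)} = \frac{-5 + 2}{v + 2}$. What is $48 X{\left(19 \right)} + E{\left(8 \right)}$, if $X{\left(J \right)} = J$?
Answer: $\frac{114997}{125} \approx 919.98$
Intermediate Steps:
$F{\left(v \right)} = - \frac{3}{2 + v}$
$E{\left(U \right)} = U - \frac{3}{-3 + 2 U^{2}}$ ($E{\left(U \right)} = U - \frac{3}{2 - \left(5 - U^{2} - U U\right)} = U - \frac{3}{2 + \left(\left(U^{2} + U^{2}\right) - 5\right)} = U - \frac{3}{2 + \left(2 U^{2} - 5\right)} = U - \frac{3}{2 + \left(-5 + 2 U^{2}\right)} = U - \frac{3}{-3 + 2 U^{2}}$)
$48 X{\left(19 \right)} + E{\left(8 \right)} = 48 \cdot 19 + \frac{-3 + 8 \left(-3 + 2 \cdot 8^{2}\right)}{-3 + 2 \cdot 8^{2}} = 912 + \frac{-3 + 8 \left(-3 + 2 \cdot 64\right)}{-3 + 2 \cdot 64} = 912 + \frac{-3 + 8 \left(-3 + 128\right)}{-3 + 128} = 912 + \frac{-3 + 8 \cdot 125}{125} = 912 + \frac{-3 + 1000}{125} = 912 + \frac{1}{125} \cdot 997 = 912 + \frac{997}{125} = \frac{114997}{125}$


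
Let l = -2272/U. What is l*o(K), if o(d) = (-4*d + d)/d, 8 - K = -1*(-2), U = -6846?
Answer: -1136/1141 ≈ -0.99562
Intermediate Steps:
K = 6 (K = 8 - (-1)*(-2) = 8 - 1*2 = 8 - 2 = 6)
o(d) = -3 (o(d) = (-3*d)/d = -3)
l = 1136/3423 (l = -2272/(-6846) = -2272*(-1/6846) = 1136/3423 ≈ 0.33187)
l*o(K) = (1136/3423)*(-3) = -1136/1141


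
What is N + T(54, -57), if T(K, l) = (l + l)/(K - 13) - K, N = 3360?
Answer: 135432/41 ≈ 3303.2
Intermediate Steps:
T(K, l) = -K + 2*l/(-13 + K) (T(K, l) = (2*l)/(-13 + K) - K = 2*l/(-13 + K) - K = -K + 2*l/(-13 + K))
N + T(54, -57) = 3360 + (-1*54² + 2*(-57) + 13*54)/(-13 + 54) = 3360 + (-1*2916 - 114 + 702)/41 = 3360 + (-2916 - 114 + 702)/41 = 3360 + (1/41)*(-2328) = 3360 - 2328/41 = 135432/41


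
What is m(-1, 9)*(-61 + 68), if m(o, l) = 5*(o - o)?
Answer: 0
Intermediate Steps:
m(o, l) = 0 (m(o, l) = 5*0 = 0)
m(-1, 9)*(-61 + 68) = 0*(-61 + 68) = 0*7 = 0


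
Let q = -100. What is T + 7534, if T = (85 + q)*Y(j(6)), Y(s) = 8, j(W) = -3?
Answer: 7414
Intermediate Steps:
T = -120 (T = (85 - 100)*8 = -15*8 = -120)
T + 7534 = -120 + 7534 = 7414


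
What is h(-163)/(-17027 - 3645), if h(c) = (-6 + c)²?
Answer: -28561/20672 ≈ -1.3816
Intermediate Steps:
h(-163)/(-17027 - 3645) = (-6 - 163)²/(-17027 - 3645) = (-169)²/(-20672) = 28561*(-1/20672) = -28561/20672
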